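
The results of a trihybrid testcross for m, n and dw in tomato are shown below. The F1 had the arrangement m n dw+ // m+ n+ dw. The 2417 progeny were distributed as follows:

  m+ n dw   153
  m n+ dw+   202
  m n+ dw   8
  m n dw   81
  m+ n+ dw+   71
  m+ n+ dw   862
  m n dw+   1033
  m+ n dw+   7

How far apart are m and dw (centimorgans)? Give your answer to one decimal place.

The two rarest classes, m+ n dw+ and m n+ dw, are the double crossovers. Comparing them with the parentals, only the m allele has switched, so m is the middle locus and the order is n – m – dw.
Crossovers in the m–dw interval produce the single-crossover classes m n dw and m+ n+ dw+ (81 + 71 = 152) plus the double crossovers (15).
RF(m–dw) = (152 + 15) / 2417 = 167/2417 = 0.0691 → 6.9 centimorgans.

6.9 centimorgans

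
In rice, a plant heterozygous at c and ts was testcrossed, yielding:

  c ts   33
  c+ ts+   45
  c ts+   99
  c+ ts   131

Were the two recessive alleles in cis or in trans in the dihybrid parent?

The two most frequent classes are c+ ts (131) and c ts+ (99); these are the parental (non-recombinant) types.
So the F1 carried c+ ts on one chromosome and c ts+ on the other — the recessive alleles are on opposite chromosomes (trans / repulsion).

trans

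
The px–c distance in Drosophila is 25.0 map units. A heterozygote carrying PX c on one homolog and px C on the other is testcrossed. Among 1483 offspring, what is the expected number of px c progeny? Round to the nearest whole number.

185

A map distance of 25.0 map units corresponds to a recombination frequency of 0.250.
The F1 is PX c / px C, so px c is a recombinant gamete class with expected frequency r/2 = 0.250/2 = 0.1250.
Expected number = 0.1250 × 1483 = 185.38 ≈ 185.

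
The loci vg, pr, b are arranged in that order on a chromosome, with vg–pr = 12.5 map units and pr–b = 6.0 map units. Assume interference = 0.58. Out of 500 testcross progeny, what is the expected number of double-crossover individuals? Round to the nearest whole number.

2

Map distances give recombination frequencies of 0.125 and 0.060 for the two intervals.
With interference 0.58 (so coincidence = 0.42), expected double-crossover frequency = 0.125 × 0.060 × 0.42 = 0.00315.
Expected number = 0.00315 × 500 = 1.57 ≈ 2.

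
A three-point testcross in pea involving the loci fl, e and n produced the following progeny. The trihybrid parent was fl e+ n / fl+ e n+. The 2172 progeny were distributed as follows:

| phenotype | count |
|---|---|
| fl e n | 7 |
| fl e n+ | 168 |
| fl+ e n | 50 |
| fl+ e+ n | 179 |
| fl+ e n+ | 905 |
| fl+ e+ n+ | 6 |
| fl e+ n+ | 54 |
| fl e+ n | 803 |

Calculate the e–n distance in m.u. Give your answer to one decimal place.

The two rarest classes, fl e n and fl+ e+ n+, are the double crossovers. Comparing them with the parentals, only the e allele has switched, so e is the middle locus and the order is fl – e – n.
Crossovers in the e–n interval produce the single-crossover classes fl e+ n+ and fl+ e n (54 + 50 = 104) plus the double crossovers (13).
RF(e–n) = (104 + 13) / 2172 = 117/2172 = 0.0539 → 5.4 m.u.

5.4 m.u.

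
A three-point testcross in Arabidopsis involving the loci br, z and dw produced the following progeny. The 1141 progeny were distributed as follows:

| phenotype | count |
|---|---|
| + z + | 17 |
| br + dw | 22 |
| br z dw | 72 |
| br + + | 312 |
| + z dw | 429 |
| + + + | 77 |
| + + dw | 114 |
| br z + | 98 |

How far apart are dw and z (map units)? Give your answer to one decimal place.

22.0 map units

The two most frequent reciprocal classes, + z dw and br + +, are the parental types, so the F1 was + z dw / br + +.
The two rarest classes, + z + and br + dw, are the double crossovers. Comparing them with the parentals, only the dw allele has switched, so dw is the middle locus and the order is br – dw – z.
Crossovers in the dw–z interval produce the single-crossover classes + + dw and br z + (114 + 98 = 212) plus the double crossovers (39).
RF(dw–z) = (212 + 39) / 1141 = 251/1141 = 0.2200 → 22.0 map units.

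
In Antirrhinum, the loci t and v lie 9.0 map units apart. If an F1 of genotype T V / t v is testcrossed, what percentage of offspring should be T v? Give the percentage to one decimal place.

4.5%

A map distance of 9.0 map units corresponds to a recombination frequency of 0.090.
The F1 is T V / t v, so T v is a recombinant gamete class with expected frequency r/2 = 0.090/2 = 0.0450.
That is 0.0450 = 4.5% of the progeny.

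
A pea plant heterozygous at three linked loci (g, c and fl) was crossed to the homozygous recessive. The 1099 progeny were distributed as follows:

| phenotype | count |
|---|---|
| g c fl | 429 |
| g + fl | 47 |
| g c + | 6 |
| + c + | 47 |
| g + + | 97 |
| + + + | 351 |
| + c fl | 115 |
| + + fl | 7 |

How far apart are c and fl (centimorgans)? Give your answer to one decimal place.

The two most frequent reciprocal classes, + + + and g c fl, are the parental types, so the F1 was + + + / g c fl.
The two rarest classes, + + fl and g c +, are the double crossovers. Comparing them with the parentals, only the fl allele has switched, so fl is the middle locus and the order is c – fl – g.
Crossovers in the c–fl interval produce the single-crossover classes + c + and g + fl (47 + 47 = 94) plus the double crossovers (13).
RF(c–fl) = (94 + 13) / 1099 = 107/1099 = 0.0974 → 9.7 centimorgans.

9.7 centimorgans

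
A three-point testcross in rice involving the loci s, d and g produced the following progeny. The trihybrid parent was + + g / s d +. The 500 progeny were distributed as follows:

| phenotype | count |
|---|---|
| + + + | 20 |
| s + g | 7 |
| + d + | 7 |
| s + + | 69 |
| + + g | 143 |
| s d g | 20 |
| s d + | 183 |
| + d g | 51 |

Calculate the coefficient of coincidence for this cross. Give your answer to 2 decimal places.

The two rarest classes, s + g and + d +, are the double crossovers. Comparing them with the parentals, only the s allele has switched, so s is the middle locus and the order is g – s – d.
g–s: (40 + 14)/500 = 0.1080; s–d: (120 + 14)/500 = 0.2680.
Expected DCO frequency = 0.1080 × 0.2680 ≈ 0.02894; observed = 14/500 ≈ 0.02800.
Coefficient of coincidence = 0.02800/0.02894 ≈ 0.97.

0.97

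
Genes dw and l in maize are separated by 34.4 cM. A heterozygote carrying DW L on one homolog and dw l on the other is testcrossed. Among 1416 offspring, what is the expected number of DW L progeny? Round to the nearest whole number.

464

A map distance of 34.4 cM corresponds to a recombination frequency of 0.344.
The F1 is DW L / dw l, so DW L is a parental gamete class with expected frequency (1 − r)/2 = 0.656/2 = 0.3280.
Expected number = 0.3280 × 1416 = 464.45 ≈ 464.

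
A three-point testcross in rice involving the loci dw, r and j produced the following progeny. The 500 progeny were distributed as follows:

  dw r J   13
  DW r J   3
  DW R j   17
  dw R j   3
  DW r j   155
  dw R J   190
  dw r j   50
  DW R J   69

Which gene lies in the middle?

The two most frequent reciprocal classes, dw R J and DW r j, are the parental types, so the F1 was dw R J / DW r j.
The two rarest classes, dw R j and DW r J, are the double crossovers. Comparing them with the parentals, only the j allele has switched, so j is the middle locus and the order is dw – j – r.

j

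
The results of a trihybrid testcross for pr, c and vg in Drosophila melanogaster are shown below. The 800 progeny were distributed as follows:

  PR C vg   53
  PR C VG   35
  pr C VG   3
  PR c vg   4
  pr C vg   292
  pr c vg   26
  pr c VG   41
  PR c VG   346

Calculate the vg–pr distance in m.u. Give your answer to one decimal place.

12.6 m.u.

The two most frequent reciprocal classes, pr C vg and PR c VG, are the parental types, so the F1 was pr C vg / PR c VG.
The two rarest classes, pr C VG and PR c vg, are the double crossovers. Comparing them with the parentals, only the vg allele has switched, so vg is the middle locus and the order is c – vg – pr.
Crossovers in the vg–pr interval produce the single-crossover classes PR C vg and pr c VG (53 + 41 = 94) plus the double crossovers (7).
RF(vg–pr) = (94 + 7) / 800 = 101/800 = 0.1263 → 12.6 m.u.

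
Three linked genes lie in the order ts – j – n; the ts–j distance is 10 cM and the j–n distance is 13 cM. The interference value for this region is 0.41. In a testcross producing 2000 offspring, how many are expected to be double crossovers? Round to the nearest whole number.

Map distances give recombination frequencies of 0.100 and 0.130 for the two intervals.
With interference 0.41 (so coincidence = 0.59), expected double-crossover frequency = 0.100 × 0.130 × 0.59 = 0.00767.
Expected number = 0.00767 × 2000 = 15.34 ≈ 15.

15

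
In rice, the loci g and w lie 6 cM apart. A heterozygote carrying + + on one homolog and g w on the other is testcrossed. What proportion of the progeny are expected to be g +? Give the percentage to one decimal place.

3.0%

A map distance of 6 cM corresponds to a recombination frequency of 0.060.
The F1 is + + / g w, so g + is a recombinant gamete class with expected frequency r/2 = 0.060/2 = 0.0300.
That is 0.0300 = 3.0% of the progeny.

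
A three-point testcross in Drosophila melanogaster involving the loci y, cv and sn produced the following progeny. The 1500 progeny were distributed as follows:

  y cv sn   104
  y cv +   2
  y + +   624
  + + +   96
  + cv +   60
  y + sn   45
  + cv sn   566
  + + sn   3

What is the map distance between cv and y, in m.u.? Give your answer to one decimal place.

13.7 m.u.

The two most frequent reciprocal classes, y + + and + cv sn, are the parental types, so the F1 was y + + / + cv sn.
The two rarest classes, y cv + and + + sn, are the double crossovers. Comparing them with the parentals, only the cv allele has switched, so cv is the middle locus and the order is sn – cv – y.
Crossovers in the cv–y interval produce the single-crossover classes + + + and y cv sn (96 + 104 = 200) plus the double crossovers (5).
RF(cv–y) = (200 + 5) / 1500 = 205/1500 = 0.1367 → 13.7 m.u.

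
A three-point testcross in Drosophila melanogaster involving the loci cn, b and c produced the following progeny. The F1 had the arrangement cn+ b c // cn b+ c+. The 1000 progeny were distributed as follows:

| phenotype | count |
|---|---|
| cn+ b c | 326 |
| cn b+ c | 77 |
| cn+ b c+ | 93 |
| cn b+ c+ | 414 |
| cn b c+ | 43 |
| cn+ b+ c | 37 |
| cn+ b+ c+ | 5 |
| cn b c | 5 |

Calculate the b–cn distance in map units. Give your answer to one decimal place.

9.0 map units

The two rarest classes, cn b c and cn+ b+ c+, are the double crossovers. Comparing them with the parentals, only the cn allele has switched, so cn is the middle locus and the order is b – cn – c.
Crossovers in the b–cn interval produce the single-crossover classes cn+ b+ c and cn b c+ (37 + 43 = 80) plus the double crossovers (10).
RF(b–cn) = (80 + 10) / 1000 = 90/1000 = 0.0900 → 9.0 map units.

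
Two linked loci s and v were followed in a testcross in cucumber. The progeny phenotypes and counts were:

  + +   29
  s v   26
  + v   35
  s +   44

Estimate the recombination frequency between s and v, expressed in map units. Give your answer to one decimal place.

The two most frequent classes, + v (35) and s + (44), are the parental types, so the F1 was + v / s +.
The recombinant classes are + + and s v: 29 + 26 = 55.
Recombination frequency = 55/134 = 0.4104 ≈ 41.0%, i.e. 41.0 map units.

41.0 map units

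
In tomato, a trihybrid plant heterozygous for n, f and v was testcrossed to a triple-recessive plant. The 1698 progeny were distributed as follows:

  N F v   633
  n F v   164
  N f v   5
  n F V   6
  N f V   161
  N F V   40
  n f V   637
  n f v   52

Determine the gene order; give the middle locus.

f

The two most frequent reciprocal classes, n f V and N F v, are the parental types, so the F1 was n f V / N F v.
The two rarest classes, n F V and N f v, are the double crossovers. Comparing them with the parentals, only the f allele has switched, so f is the middle locus and the order is n – f – v.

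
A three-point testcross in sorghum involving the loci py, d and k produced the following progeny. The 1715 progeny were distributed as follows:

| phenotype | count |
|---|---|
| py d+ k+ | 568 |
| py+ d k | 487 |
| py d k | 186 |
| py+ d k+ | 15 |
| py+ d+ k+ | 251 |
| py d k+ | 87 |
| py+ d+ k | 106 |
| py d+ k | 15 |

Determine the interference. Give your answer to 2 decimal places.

0.51

The two most frequent reciprocal classes, py+ d k and py d+ k+, are the parental types, so the F1 was py+ d k / py d+ k+.
The two rarest classes, py+ d k+ and py d+ k, are the double crossovers. Comparing them with the parentals, only the k allele has switched, so k is the middle locus and the order is d – k – py.
d–k: (193 + 30)/1715 = 0.1300; k–py: (437 + 30)/1715 = 0.2723.
Expected DCO frequency = 0.1300 × 0.2723 ≈ 0.03540; observed = 30/1715 ≈ 0.01749.
Coefficient of coincidence = 0.01749/0.03540 ≈ 0.49; interference = 1 − 0.49 = 0.51.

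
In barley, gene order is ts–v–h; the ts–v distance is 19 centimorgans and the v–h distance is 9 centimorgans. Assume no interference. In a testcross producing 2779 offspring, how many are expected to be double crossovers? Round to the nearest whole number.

Map distances give recombination frequencies of 0.190 and 0.090 for the two intervals.
With no interference, expected double-crossover frequency = 0.190 × 0.090 = 0.01710.
Expected number = 0.01710 × 2779 = 47.52 ≈ 48.

48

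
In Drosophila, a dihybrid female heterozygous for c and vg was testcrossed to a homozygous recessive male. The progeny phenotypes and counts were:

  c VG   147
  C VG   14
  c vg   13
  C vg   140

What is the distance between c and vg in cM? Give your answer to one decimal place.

The two most frequent classes, C vg (140) and c VG (147), are the parental types, so the F1 was C vg / c VG.
The recombinant classes are C VG and c vg: 14 + 13 = 27.
Recombination frequency = 27/314 = 0.0860 ≈ 8.6%, i.e. 8.6 cM.

8.6 cM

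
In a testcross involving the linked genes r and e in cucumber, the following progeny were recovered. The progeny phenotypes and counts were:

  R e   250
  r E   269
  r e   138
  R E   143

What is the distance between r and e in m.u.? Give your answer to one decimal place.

35.1 m.u.

The two most frequent classes, R e (250) and r E (269), are the parental types, so the F1 was R e / r E.
The recombinant classes are R E and r e: 143 + 138 = 281.
Recombination frequency = 281/800 = 0.3513 ≈ 35.1%, i.e. 35.1 m.u.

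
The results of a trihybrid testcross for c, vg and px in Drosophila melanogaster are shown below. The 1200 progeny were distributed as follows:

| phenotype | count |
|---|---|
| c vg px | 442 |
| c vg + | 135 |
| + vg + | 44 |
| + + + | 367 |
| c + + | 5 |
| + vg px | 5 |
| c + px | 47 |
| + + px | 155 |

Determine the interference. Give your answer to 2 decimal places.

0.60

The two most frequent reciprocal classes, + + + and c vg px, are the parental types, so the F1 was + + + / c vg px.
The two rarest classes, c + + and + vg px, are the double crossovers. Comparing them with the parentals, only the c allele has switched, so c is the middle locus and the order is vg – c – px.
vg–c: (91 + 10)/1200 = 0.0842; c–px: (290 + 10)/1200 = 0.2500.
Expected DCO frequency = 0.0842 × 0.2500 ≈ 0.02105; observed = 10/1200 ≈ 0.00833.
Coefficient of coincidence = 0.00833/0.02105 ≈ 0.40; interference = 1 − 0.40 = 0.60.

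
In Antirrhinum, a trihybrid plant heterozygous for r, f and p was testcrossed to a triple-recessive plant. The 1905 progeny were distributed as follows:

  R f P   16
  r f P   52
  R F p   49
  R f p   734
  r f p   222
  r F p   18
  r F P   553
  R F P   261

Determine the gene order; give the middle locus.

p

The two most frequent reciprocal classes, R f p and r F P, are the parental types, so the F1 was R f p / r F P.
The two rarest classes, R f P and r F p, are the double crossovers. Comparing them with the parentals, only the p allele has switched, so p is the middle locus and the order is f – p – r.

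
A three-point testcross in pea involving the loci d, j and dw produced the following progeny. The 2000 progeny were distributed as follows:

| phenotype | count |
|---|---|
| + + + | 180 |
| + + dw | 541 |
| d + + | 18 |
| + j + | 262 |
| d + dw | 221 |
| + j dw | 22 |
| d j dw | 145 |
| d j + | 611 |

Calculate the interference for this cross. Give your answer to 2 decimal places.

0.58

The two most frequent reciprocal classes, d j + and + + dw, are the parental types, so the F1 was d j + / + + dw.
The two rarest classes, d + + and + j dw, are the double crossovers. Comparing them with the parentals, only the j allele has switched, so j is the middle locus and the order is dw – j – d.
dw–j: (325 + 40)/2000 = 0.1825; j–d: (483 + 40)/2000 = 0.2615.
Expected DCO frequency = 0.1825 × 0.2615 ≈ 0.04772; observed = 40/2000 ≈ 0.02000.
Coefficient of coincidence = 0.02000/0.04772 ≈ 0.42; interference = 1 − 0.42 = 0.58.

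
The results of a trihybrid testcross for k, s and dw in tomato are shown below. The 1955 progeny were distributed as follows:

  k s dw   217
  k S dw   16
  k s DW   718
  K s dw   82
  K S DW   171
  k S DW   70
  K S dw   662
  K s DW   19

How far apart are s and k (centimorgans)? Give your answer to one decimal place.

9.6 centimorgans

The two most frequent reciprocal classes, k s DW and K S dw, are the parental types, so the F1 was k s DW / K S dw.
The two rarest classes, K s DW and k S dw, are the double crossovers. Comparing them with the parentals, only the k allele has switched, so k is the middle locus and the order is dw – k – s.
Crossovers in the k–s interval produce the single-crossover classes k S DW and K s dw (70 + 82 = 152) plus the double crossovers (35).
RF(k–s) = (152 + 35) / 1955 = 187/1955 = 0.0957 → 9.6 centimorgans.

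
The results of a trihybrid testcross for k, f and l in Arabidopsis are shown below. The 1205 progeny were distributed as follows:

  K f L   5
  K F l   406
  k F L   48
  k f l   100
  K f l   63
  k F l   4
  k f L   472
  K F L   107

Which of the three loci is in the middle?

The two most frequent reciprocal classes, k f L and K F l, are the parental types, so the F1 was k f L / K F l.
The two rarest classes, K f L and k F l, are the double crossovers. Comparing them with the parentals, only the k allele has switched, so k is the middle locus and the order is l – k – f.

k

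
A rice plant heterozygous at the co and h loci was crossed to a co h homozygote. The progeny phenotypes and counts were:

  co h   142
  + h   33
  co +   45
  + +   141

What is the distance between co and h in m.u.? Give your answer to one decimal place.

The two most frequent classes, + + (141) and co h (142), are the parental types, so the F1 was + + / co h.
The recombinant classes are + h and co +: 33 + 45 = 78.
Recombination frequency = 78/361 = 0.2161 ≈ 21.6%, i.e. 21.6 m.u.

21.6 m.u.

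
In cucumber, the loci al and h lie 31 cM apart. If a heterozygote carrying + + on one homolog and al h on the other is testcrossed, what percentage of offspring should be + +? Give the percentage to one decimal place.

A map distance of 31 cM corresponds to a recombination frequency of 0.310.
The F1 is + + / al h, so + + is a parental gamete class with expected frequency (1 − r)/2 = 0.690/2 = 0.3450.
That is 0.3450 = 34.5% of the progeny.

34.5%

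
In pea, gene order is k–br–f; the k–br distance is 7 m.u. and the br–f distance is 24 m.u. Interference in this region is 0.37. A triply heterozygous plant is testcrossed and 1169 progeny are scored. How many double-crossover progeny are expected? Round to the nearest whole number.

Map distances give recombination frequencies of 0.070 and 0.240 for the two intervals.
With interference 0.37 (so coincidence = 0.63), expected double-crossover frequency = 0.070 × 0.240 × 0.63 = 0.01058.
Expected number = 0.01058 × 1169 = 12.37 ≈ 12.

12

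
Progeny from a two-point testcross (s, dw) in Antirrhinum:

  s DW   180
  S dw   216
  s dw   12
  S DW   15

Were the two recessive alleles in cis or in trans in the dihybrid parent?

The two most frequent classes are S dw (216) and s DW (180); these are the parental (non-recombinant) types.
So the F1 carried S dw on one chromosome and s DW on the other — the recessive alleles are on opposite chromosomes (trans / repulsion).

trans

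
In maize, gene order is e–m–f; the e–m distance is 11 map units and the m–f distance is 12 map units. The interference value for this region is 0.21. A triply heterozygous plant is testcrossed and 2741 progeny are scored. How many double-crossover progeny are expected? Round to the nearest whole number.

Map distances give recombination frequencies of 0.110 and 0.120 for the two intervals.
With interference 0.21 (so coincidence = 0.79), expected double-crossover frequency = 0.110 × 0.120 × 0.79 = 0.01043.
Expected number = 0.01043 × 2741 = 28.58 ≈ 29.

29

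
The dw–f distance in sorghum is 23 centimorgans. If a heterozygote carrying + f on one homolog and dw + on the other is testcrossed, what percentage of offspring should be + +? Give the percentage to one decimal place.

11.5%

A map distance of 23 centimorgans corresponds to a recombination frequency of 0.230.
The F1 is + f / dw +, so + + is a recombinant gamete class with expected frequency r/2 = 0.230/2 = 0.1150.
That is 0.1150 = 11.5% of the progeny.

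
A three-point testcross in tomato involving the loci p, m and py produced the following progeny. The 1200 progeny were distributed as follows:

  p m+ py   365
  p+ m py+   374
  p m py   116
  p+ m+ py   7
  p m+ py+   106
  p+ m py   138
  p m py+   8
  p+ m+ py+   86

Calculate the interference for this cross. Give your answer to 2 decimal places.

0.68

The two most frequent reciprocal classes, p m+ py and p+ m py+, are the parental types, so the F1 was p m+ py / p+ m py+.
The two rarest classes, p+ m+ py and p m py+, are the double crossovers. Comparing them with the parentals, only the p allele has switched, so p is the middle locus and the order is py – p – m.
py–p: (244 + 15)/1200 = 0.2158; p–m: (202 + 15)/1200 = 0.1808.
Expected DCO frequency = 0.2158 × 0.1808 ≈ 0.03902; observed = 15/1200 ≈ 0.01250.
Coefficient of coincidence = 0.01250/0.03902 ≈ 0.32; interference = 1 − 0.32 = 0.68.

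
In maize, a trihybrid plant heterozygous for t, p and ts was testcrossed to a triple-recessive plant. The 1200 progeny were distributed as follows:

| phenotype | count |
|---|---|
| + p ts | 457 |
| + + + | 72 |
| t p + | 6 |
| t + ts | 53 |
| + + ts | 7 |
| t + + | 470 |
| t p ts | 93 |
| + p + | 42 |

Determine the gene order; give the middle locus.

The two most frequent reciprocal classes, + p ts and t + +, are the parental types, so the F1 was + p ts / t + +.
The two rarest classes, + + ts and t p +, are the double crossovers. Comparing them with the parentals, only the p allele has switched, so p is the middle locus and the order is ts – p – t.

p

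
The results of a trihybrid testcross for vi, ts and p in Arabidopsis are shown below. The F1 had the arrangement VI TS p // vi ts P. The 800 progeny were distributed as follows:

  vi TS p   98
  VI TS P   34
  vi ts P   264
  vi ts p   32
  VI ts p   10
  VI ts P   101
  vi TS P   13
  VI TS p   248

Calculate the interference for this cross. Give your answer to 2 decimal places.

0.07

The two rarest classes, VI ts p and vi TS P, are the double crossovers. Comparing them with the parentals, only the ts allele has switched, so ts is the middle locus and the order is p – ts – vi.
p–ts: (66 + 23)/800 = 0.1113; ts–vi: (199 + 23)/800 = 0.2775.
Expected DCO frequency = 0.1113 × 0.2775 ≈ 0.03089; observed = 23/800 ≈ 0.02875.
Coefficient of coincidence = 0.02875/0.03089 ≈ 0.93; interference = 1 − 0.93 = 0.07.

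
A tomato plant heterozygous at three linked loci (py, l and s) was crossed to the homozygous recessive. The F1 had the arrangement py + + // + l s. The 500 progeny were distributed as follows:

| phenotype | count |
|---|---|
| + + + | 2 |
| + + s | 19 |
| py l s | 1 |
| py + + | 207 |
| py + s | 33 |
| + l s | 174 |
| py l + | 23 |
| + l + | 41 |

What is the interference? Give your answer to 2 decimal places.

0.57

The two rarest classes, + + + and py l s, are the double crossovers. Comparing them with the parentals, only the py allele has switched, so py is the middle locus and the order is l – py – s.
l–py: (42 + 3)/500 = 0.0900; py–s: (74 + 3)/500 = 0.1540.
Expected DCO frequency = 0.0900 × 0.1540 ≈ 0.01386; observed = 3/500 ≈ 0.00600.
Coefficient of coincidence = 0.00600/0.01386 ≈ 0.43; interference = 1 − 0.43 = 0.57.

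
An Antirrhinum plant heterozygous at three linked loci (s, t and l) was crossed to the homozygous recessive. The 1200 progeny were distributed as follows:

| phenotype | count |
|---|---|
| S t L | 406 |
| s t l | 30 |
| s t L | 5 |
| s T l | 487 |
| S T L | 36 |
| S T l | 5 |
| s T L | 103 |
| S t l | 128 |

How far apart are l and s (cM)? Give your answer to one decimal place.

20.1 cM

The two most frequent reciprocal classes, S t L and s T l, are the parental types, so the F1 was S t L / s T l.
The two rarest classes, s t L and S T l, are the double crossovers. Comparing them with the parentals, only the s allele has switched, so s is the middle locus and the order is l – s – t.
Crossovers in the l–s interval produce the single-crossover classes S t l and s T L (128 + 103 = 231) plus the double crossovers (10).
RF(l–s) = (231 + 10) / 1200 = 241/1200 = 0.2008 → 20.1 cM.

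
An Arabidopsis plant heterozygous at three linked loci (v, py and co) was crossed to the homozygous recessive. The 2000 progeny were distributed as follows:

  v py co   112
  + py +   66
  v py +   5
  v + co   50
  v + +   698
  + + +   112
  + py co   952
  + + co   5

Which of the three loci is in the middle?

The two most frequent reciprocal classes, + py co and v + +, are the parental types, so the F1 was + py co / v + +.
The two rarest classes, + + co and v py +, are the double crossovers. Comparing them with the parentals, only the py allele has switched, so py is the middle locus and the order is v – py – co.

py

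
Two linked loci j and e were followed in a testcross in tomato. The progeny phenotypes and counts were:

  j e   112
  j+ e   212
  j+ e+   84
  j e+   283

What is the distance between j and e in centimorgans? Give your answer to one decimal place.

The two most frequent classes, j+ e (212) and j e+ (283), are the parental types, so the F1 was j+ e / j e+.
The recombinant classes are j+ e+ and j e: 84 + 112 = 196.
Recombination frequency = 196/691 = 0.2836 ≈ 28.4%, i.e. 28.4 centimorgans.

28.4 centimorgans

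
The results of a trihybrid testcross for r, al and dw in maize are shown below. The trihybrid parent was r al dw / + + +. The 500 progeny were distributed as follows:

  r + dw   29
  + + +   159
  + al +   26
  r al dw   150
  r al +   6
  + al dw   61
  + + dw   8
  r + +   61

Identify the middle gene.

dw

The two rarest classes, r al + and + + dw, are the double crossovers. Comparing them with the parentals, only the dw allele has switched, so dw is the middle locus and the order is r – dw – al.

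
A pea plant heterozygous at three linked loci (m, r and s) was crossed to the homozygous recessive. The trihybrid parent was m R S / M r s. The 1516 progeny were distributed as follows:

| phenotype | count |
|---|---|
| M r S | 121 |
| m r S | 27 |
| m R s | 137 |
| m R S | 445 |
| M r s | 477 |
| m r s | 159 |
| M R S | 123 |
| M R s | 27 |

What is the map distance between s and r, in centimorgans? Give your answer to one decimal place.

The two rarest classes, m r S and M R s, are the double crossovers. Comparing them with the parentals, only the r allele has switched, so r is the middle locus and the order is s – r – m.
Crossovers in the s–r interval produce the single-crossover classes m R s and M r S (137 + 121 = 258) plus the double crossovers (54).
RF(s–r) = (258 + 54) / 1516 = 312/1516 = 0.2058 → 20.6 centimorgans.

20.6 centimorgans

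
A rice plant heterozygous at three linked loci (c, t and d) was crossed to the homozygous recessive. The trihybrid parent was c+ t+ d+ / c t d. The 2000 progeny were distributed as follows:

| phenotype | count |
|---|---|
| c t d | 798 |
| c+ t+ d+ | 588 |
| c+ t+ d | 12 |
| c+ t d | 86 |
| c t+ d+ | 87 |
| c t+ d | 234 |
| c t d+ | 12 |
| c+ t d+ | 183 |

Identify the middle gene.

d

The two rarest classes, c+ t+ d and c t d+, are the double crossovers. Comparing them with the parentals, only the d allele has switched, so d is the middle locus and the order is c – d – t.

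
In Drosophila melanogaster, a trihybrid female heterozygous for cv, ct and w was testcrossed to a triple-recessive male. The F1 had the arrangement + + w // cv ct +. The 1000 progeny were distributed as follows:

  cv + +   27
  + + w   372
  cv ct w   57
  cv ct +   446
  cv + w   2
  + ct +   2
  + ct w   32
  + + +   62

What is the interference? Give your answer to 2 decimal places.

The two rarest classes, cv + w and + ct +, are the double crossovers. Comparing them with the parentals, only the cv allele has switched, so cv is the middle locus and the order is w – cv – ct.
w–cv: (119 + 4)/1000 = 0.1230; cv–ct: (59 + 4)/1000 = 0.0630.
Expected DCO frequency = 0.1230 × 0.0630 ≈ 0.00775; observed = 4/1000 ≈ 0.00400.
Coefficient of coincidence = 0.00400/0.00775 ≈ 0.52; interference = 1 − 0.52 = 0.48.

0.48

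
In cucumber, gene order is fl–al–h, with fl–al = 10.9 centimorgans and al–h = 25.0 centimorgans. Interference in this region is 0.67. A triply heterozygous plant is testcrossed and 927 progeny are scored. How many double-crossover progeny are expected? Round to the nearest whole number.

Map distances give recombination frequencies of 0.109 and 0.250 for the two intervals.
With interference 0.67 (so coincidence = 0.33), expected double-crossover frequency = 0.109 × 0.250 × 0.33 = 0.00899.
Expected number = 0.00899 × 927 = 8.34 ≈ 8.

8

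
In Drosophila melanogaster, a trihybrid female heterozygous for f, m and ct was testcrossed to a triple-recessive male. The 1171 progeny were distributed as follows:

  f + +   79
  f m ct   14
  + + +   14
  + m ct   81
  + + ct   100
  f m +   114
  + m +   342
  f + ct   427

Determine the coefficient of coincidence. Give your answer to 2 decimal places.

0.72

The two most frequent reciprocal classes, + m + and f + ct, are the parental types, so the F1 was + m + / f + ct.
The two rarest classes, + + + and f m ct, are the double crossovers. Comparing them with the parentals, only the m allele has switched, so m is the middle locus and the order is f – m – ct.
f–m: (214 + 28)/1171 = 0.2067; m–ct: (160 + 28)/1171 = 0.1605.
Expected DCO frequency = 0.2067 × 0.1605 ≈ 0.03318; observed = 28/1171 ≈ 0.02391.
Coefficient of coincidence = 0.02391/0.03318 ≈ 0.72.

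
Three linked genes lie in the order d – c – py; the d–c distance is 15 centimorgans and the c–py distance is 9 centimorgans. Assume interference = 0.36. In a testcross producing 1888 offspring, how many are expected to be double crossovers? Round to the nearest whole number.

Map distances give recombination frequencies of 0.150 and 0.090 for the two intervals.
With interference 0.36 (so coincidence = 0.64), expected double-crossover frequency = 0.150 × 0.090 × 0.64 = 0.00864.
Expected number = 0.00864 × 1888 = 16.31 ≈ 16.

16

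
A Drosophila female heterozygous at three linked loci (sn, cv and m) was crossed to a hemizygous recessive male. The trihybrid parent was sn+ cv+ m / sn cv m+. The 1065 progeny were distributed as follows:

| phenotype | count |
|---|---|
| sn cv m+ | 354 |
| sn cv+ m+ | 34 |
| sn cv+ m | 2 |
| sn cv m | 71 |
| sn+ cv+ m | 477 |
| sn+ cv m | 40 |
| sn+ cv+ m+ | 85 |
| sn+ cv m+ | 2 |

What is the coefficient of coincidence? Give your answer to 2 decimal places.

The two rarest classes, sn cv+ m and sn+ cv m+, are the double crossovers. Comparing them with the parentals, only the sn allele has switched, so sn is the middle locus and the order is cv – sn – m.
cv–sn: (74 + 4)/1065 = 0.0732; sn–m: (156 + 4)/1065 = 0.1502.
Expected DCO frequency = 0.0732 × 0.1502 ≈ 0.01099; observed = 4/1065 ≈ 0.00376.
Coefficient of coincidence = 0.00376/0.01099 ≈ 0.34.

0.34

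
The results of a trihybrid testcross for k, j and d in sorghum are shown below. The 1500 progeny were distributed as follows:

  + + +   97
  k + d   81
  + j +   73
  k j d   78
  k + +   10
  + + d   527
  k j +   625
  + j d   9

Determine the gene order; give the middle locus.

The two most frequent reciprocal classes, k j + and + + d, are the parental types, so the F1 was k j + / + + d.
The two rarest classes, k + + and + j d, are the double crossovers. Comparing them with the parentals, only the j allele has switched, so j is the middle locus and the order is k – j – d.

j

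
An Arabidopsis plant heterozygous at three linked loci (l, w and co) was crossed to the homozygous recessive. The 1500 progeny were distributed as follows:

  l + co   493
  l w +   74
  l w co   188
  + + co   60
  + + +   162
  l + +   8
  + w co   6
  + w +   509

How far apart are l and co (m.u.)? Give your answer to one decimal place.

9.9 m.u.

The two most frequent reciprocal classes, l + co and + w +, are the parental types, so the F1 was l + co / + w +.
The two rarest classes, l + + and + w co, are the double crossovers. Comparing them with the parentals, only the co allele has switched, so co is the middle locus and the order is w – co – l.
Crossovers in the co–l interval produce the single-crossover classes + + co and l w + (60 + 74 = 134) plus the double crossovers (14).
RF(co–l) = (134 + 14) / 1500 = 148/1500 = 0.0987 → 9.9 m.u.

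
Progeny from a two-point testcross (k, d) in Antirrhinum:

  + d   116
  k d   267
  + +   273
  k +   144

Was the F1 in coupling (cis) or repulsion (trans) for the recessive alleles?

The two most frequent classes are + + (273) and k d (267); these are the parental (non-recombinant) types.
So the F1 carried + + on one chromosome and k d on the other — the recessive alleles are on the same chromosome (cis / coupling).

cis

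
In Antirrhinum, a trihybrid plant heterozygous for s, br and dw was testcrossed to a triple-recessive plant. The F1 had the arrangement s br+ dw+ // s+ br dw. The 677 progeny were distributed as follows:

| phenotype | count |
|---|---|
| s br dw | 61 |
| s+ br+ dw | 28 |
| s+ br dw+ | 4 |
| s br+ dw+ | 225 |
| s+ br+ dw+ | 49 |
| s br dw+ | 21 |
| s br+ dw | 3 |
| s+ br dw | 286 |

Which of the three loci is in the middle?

The two rarest classes, s br+ dw and s+ br dw+, are the double crossovers. Comparing them with the parentals, only the dw allele has switched, so dw is the middle locus and the order is br – dw – s.

dw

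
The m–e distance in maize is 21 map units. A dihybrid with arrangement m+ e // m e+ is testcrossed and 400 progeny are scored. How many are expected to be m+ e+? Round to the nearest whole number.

A map distance of 21 map units corresponds to a recombination frequency of 0.210.
The F1 is m+ e / m e+, so m+ e+ is a recombinant gamete class with expected frequency r/2 = 0.210/2 = 0.1050.
Expected number = 0.1050 × 400 = 42.00 ≈ 42.

42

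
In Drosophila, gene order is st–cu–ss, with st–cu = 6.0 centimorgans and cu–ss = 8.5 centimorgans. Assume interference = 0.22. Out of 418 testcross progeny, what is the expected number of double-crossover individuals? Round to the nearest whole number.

2

Map distances give recombination frequencies of 0.060 and 0.085 for the two intervals.
With interference 0.22 (so coincidence = 0.78), expected double-crossover frequency = 0.060 × 0.085 × 0.78 = 0.00398.
Expected number = 0.00398 × 418 = 1.66 ≈ 2.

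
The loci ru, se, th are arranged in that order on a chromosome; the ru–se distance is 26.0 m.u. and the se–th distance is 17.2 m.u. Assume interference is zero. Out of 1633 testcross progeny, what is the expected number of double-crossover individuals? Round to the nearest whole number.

73

Map distances give recombination frequencies of 0.260 and 0.172 for the two intervals.
With no interference, expected double-crossover frequency = 0.260 × 0.172 = 0.04472.
Expected number = 0.04472 × 1633 = 73.03 ≈ 73.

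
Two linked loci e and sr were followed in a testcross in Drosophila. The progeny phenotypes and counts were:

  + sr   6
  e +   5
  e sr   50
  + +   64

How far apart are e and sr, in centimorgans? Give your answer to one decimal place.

The two most frequent classes, + + (64) and e sr (50), are the parental types, so the F1 was + + / e sr.
The recombinant classes are + sr and e +: 6 + 5 = 11.
Recombination frequency = 11/125 = 0.0880 ≈ 8.8%, i.e. 8.8 centimorgans.

8.8 centimorgans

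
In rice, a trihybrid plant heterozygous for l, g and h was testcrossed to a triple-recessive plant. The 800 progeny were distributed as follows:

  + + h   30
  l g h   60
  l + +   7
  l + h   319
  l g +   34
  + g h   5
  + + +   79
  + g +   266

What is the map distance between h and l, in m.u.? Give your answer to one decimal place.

9.5 m.u.

The two most frequent reciprocal classes, + g + and l + h, are the parental types, so the F1 was + g + / l + h.
The two rarest classes, + g h and l + +, are the double crossovers. Comparing them with the parentals, only the h allele has switched, so h is the middle locus and the order is g – h – l.
Crossovers in the h–l interval produce the single-crossover classes l g + and + + h (34 + 30 = 64) plus the double crossovers (12).
RF(h–l) = (64 + 12) / 800 = 76/800 = 0.0950 → 9.5 m.u.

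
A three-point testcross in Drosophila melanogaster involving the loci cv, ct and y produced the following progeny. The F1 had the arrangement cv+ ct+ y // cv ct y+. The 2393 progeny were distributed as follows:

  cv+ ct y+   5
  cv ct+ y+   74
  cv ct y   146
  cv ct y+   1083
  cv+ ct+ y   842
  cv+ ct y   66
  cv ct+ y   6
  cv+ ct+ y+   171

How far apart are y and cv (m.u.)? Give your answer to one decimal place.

The two rarest classes, cv ct+ y and cv+ ct y+, are the double crossovers. Comparing them with the parentals, only the cv allele has switched, so cv is the middle locus and the order is ct – cv – y.
Crossovers in the cv–y interval produce the single-crossover classes cv+ ct+ y+ and cv ct y (171 + 146 = 317) plus the double crossovers (11).
RF(cv–y) = (317 + 11) / 2393 = 328/2393 = 0.1371 → 13.7 m.u.

13.7 m.u.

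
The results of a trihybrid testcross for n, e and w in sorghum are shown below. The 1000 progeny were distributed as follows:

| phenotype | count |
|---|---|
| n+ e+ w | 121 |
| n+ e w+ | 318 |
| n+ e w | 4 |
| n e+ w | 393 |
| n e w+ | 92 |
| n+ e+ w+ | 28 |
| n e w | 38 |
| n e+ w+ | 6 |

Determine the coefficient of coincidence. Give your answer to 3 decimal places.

The two most frequent reciprocal classes, n e+ w and n+ e w+, are the parental types, so the F1 was n e+ w / n+ e w+.
The two rarest classes, n e+ w+ and n+ e w, are the double crossovers. Comparing them with the parentals, only the w allele has switched, so w is the middle locus and the order is e – w – n.
e–w: (66 + 10)/1000 = 0.0760; w–n: (213 + 10)/1000 = 0.2230.
Expected DCO frequency = 0.0760 × 0.2230 ≈ 0.01695; observed = 10/1000 ≈ 0.01000.
Coefficient of coincidence = 0.01000/0.01695 ≈ 0.590.

0.590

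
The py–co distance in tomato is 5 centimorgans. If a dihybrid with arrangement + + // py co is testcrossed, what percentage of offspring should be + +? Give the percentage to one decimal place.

A map distance of 5 centimorgans corresponds to a recombination frequency of 0.050.
The F1 is + + / py co, so + + is a parental gamete class with expected frequency (1 − r)/2 = 0.950/2 = 0.4750.
That is 0.4750 = 47.5% of the progeny.

47.5%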